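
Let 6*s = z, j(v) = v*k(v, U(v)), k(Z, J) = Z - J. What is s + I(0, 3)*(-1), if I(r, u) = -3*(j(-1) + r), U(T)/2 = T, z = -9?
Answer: -9/2 ≈ -4.5000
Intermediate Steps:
U(T) = 2*T
j(v) = -v² (j(v) = v*(v - 2*v) = v*(-v) = -v²)
s = -3/2 (s = (⅙)*(-9) = -3/2 ≈ -1.5000)
I(r, u) = 3 - 3*r (I(r, u) = -3*(-1*(-1)² + r) = -3*(-1*1 + r) = -3*(-1 + r) = 3 - 3*r)
s + I(0, 3)*(-1) = -3/2 + (3 - 3*0)*(-1) = -3/2 + (3 + 0)*(-1) = -3/2 + 3*(-1) = -3/2 - 3 = -9/2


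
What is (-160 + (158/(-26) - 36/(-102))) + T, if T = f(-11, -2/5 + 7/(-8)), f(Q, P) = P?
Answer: -1476271/8840 ≈ -167.00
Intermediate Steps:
T = -51/40 (T = -2/5 + 7/(-8) = -2*⅕ + 7*(-⅛) = -⅖ - 7/8 = -51/40 ≈ -1.2750)
(-160 + (158/(-26) - 36/(-102))) + T = (-160 + (158/(-26) - 36/(-102))) - 51/40 = (-160 + (158*(-1/26) - 36*(-1/102))) - 51/40 = (-160 + (-79/13 + 6/17)) - 51/40 = (-160 - 1265/221) - 51/40 = -36625/221 - 51/40 = -1476271/8840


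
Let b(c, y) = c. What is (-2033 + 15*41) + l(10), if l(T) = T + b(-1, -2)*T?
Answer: -1418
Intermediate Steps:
l(T) = 0 (l(T) = T - T = 0)
(-2033 + 15*41) + l(10) = (-2033 + 15*41) + 0 = (-2033 + 615) + 0 = -1418 + 0 = -1418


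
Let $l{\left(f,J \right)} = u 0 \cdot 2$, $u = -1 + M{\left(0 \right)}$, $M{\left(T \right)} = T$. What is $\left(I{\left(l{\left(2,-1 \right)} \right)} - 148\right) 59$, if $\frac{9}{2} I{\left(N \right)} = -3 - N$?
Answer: $- \frac{26314}{3} \approx -8771.3$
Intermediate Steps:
$u = -1$ ($u = -1 + 0 = -1$)
$l{\left(f,J \right)} = 0$ ($l{\left(f,J \right)} = - 0 \cdot 2 = \left(-1\right) 0 = 0$)
$I{\left(N \right)} = - \frac{2}{3} - \frac{2 N}{9}$ ($I{\left(N \right)} = \frac{2 \left(-3 - N\right)}{9} = - \frac{2}{3} - \frac{2 N}{9}$)
$\left(I{\left(l{\left(2,-1 \right)} \right)} - 148\right) 59 = \left(\left(- \frac{2}{3} - 0\right) - 148\right) 59 = \left(\left(- \frac{2}{3} + 0\right) - 148\right) 59 = \left(- \frac{2}{3} - 148\right) 59 = \left(- \frac{446}{3}\right) 59 = - \frac{26314}{3}$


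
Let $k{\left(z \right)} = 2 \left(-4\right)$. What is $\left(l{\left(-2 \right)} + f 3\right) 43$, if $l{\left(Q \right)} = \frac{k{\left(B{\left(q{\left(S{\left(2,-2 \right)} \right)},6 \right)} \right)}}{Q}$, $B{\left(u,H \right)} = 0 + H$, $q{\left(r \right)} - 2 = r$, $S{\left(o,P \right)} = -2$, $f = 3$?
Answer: $559$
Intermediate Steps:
$q{\left(r \right)} = 2 + r$
$B{\left(u,H \right)} = H$
$k{\left(z \right)} = -8$
$l{\left(Q \right)} = - \frac{8}{Q}$
$\left(l{\left(-2 \right)} + f 3\right) 43 = \left(- \frac{8}{-2} + 3 \cdot 3\right) 43 = \left(\left(-8\right) \left(- \frac{1}{2}\right) + 9\right) 43 = \left(4 + 9\right) 43 = 13 \cdot 43 = 559$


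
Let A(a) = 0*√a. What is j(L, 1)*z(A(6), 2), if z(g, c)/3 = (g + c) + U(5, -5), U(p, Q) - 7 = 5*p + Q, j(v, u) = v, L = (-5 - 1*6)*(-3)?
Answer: 2871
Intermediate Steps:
L = 33 (L = (-5 - 6)*(-3) = -11*(-3) = 33)
U(p, Q) = 7 + Q + 5*p (U(p, Q) = 7 + (5*p + Q) = 7 + (Q + 5*p) = 7 + Q + 5*p)
A(a) = 0
z(g, c) = 81 + 3*c + 3*g (z(g, c) = 3*((g + c) + (7 - 5 + 5*5)) = 3*((c + g) + (7 - 5 + 25)) = 3*((c + g) + 27) = 3*(27 + c + g) = 81 + 3*c + 3*g)
j(L, 1)*z(A(6), 2) = 33*(81 + 3*2 + 3*0) = 33*(81 + 6 + 0) = 33*87 = 2871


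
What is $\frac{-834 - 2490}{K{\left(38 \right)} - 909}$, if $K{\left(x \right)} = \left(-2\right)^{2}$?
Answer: $\frac{3324}{905} \approx 3.6729$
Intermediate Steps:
$K{\left(x \right)} = 4$
$\frac{-834 - 2490}{K{\left(38 \right)} - 909} = \frac{-834 - 2490}{4 - 909} = - \frac{3324}{-905} = \left(-3324\right) \left(- \frac{1}{905}\right) = \frac{3324}{905}$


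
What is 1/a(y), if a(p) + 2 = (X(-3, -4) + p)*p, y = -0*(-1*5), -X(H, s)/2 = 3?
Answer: -1/2 ≈ -0.50000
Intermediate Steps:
X(H, s) = -6 (X(H, s) = -2*3 = -6)
y = 0 (y = -0*(-5) = -3*0 = 0)
a(p) = -2 + p*(-6 + p) (a(p) = -2 + (-6 + p)*p = -2 + p*(-6 + p))
1/a(y) = 1/(-2 + 0**2 - 6*0) = 1/(-2 + 0 + 0) = 1/(-2) = -1/2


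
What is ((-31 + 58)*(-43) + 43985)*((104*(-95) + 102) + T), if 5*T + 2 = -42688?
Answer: -784364384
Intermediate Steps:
T = -8538 (T = -⅖ + (⅕)*(-42688) = -⅖ - 42688/5 = -8538)
((-31 + 58)*(-43) + 43985)*((104*(-95) + 102) + T) = ((-31 + 58)*(-43) + 43985)*((104*(-95) + 102) - 8538) = (27*(-43) + 43985)*((-9880 + 102) - 8538) = (-1161 + 43985)*(-9778 - 8538) = 42824*(-18316) = -784364384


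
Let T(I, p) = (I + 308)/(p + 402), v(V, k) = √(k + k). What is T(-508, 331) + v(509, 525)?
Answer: -200/733 + 5*√42 ≈ 32.131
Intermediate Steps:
v(V, k) = √2*√k (v(V, k) = √(2*k) = √2*√k)
T(I, p) = (308 + I)/(402 + p)
T(-508, 331) + v(509, 525) = (308 - 508)/(402 + 331) + √2*√525 = -200/733 + √2*(5*√21) = (1/733)*(-200) + 5*√42 = -200/733 + 5*√42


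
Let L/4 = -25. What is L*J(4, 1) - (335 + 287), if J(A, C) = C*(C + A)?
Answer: -1122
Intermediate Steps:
L = -100 (L = 4*(-25) = -100)
J(A, C) = C*(A + C)
L*J(4, 1) - (335 + 287) = -100*(4 + 1) - (335 + 287) = -100*5 - 1*622 = -100*5 - 622 = -500 - 622 = -1122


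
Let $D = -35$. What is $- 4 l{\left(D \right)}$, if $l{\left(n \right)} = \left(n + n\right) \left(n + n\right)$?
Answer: $-19600$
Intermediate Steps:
$l{\left(n \right)} = 4 n^{2}$ ($l{\left(n \right)} = 2 n 2 n = 4 n^{2}$)
$- 4 l{\left(D \right)} = - 4 \cdot 4 \left(-35\right)^{2} = - 4 \cdot 4 \cdot 1225 = \left(-4\right) 4900 = -19600$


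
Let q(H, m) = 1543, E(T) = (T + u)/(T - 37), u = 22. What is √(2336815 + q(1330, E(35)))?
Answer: √2338358 ≈ 1529.2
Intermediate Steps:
E(T) = (22 + T)/(-37 + T) (E(T) = (T + 22)/(T - 37) = (22 + T)/(-37 + T))
√(2336815 + q(1330, E(35))) = √(2336815 + 1543) = √2338358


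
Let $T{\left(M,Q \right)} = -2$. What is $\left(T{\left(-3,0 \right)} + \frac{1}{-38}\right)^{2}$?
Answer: $\frac{5929}{1444} \approx 4.106$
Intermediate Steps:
$\left(T{\left(-3,0 \right)} + \frac{1}{-38}\right)^{2} = \left(-2 + \frac{1}{-38}\right)^{2} = \left(-2 - \frac{1}{38}\right)^{2} = \left(- \frac{77}{38}\right)^{2} = \frac{5929}{1444}$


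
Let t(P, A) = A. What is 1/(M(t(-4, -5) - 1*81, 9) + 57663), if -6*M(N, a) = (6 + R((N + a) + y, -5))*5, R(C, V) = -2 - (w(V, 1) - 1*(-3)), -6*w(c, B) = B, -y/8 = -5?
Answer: 36/2075833 ≈ 1.7342e-5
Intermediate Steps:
y = 40 (y = -8*(-5) = 40)
w(c, B) = -B/6
R(C, V) = -29/6 (R(C, V) = -2 - (-1/6*1 - 1*(-3)) = -2 - (-1/6 + 3) = -2 - 1*17/6 = -2 - 17/6 = -29/6)
M(N, a) = -35/36 (M(N, a) = -(6 - 29/6)*5/6 = -7*5/36 = -1/6*35/6 = -35/36)
1/(M(t(-4, -5) - 1*81, 9) + 57663) = 1/(-35/36 + 57663) = 1/(2075833/36) = 36/2075833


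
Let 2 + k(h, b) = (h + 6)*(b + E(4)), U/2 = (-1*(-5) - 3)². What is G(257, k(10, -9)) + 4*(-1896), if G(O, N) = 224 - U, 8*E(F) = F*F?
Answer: -7368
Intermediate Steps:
E(F) = F²/8 (E(F) = (F*F)/8 = F²/8)
U = 8 (U = 2*(-1*(-5) - 3)² = 2*(5 - 3)² = 2*2² = 2*4 = 8)
k(h, b) = -2 + (2 + b)*(6 + h) (k(h, b) = -2 + (h + 6)*(b + (⅛)*4²) = -2 + (6 + h)*(b + (⅛)*16) = -2 + (6 + h)*(b + 2) = -2 + (6 + h)*(2 + b) = -2 + (2 + b)*(6 + h))
G(O, N) = 216 (G(O, N) = 224 - 1*8 = 224 - 8 = 216)
G(257, k(10, -9)) + 4*(-1896) = 216 + 4*(-1896) = 216 - 7584 = -7368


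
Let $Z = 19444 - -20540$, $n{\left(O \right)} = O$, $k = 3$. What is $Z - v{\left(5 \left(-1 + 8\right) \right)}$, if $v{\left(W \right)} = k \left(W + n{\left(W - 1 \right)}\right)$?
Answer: $39777$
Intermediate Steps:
$Z = 39984$ ($Z = 19444 + 20540 = 39984$)
$v{\left(W \right)} = -3 + 6 W$ ($v{\left(W \right)} = 3 \left(W + \left(W - 1\right)\right) = 3 \left(W + \left(-1 + W\right)\right) = 3 \left(-1 + 2 W\right) = -3 + 6 W$)
$Z - v{\left(5 \left(-1 + 8\right) \right)} = 39984 - \left(-3 + 6 \cdot 5 \left(-1 + 8\right)\right) = 39984 - \left(-3 + 6 \cdot 5 \cdot 7\right) = 39984 - \left(-3 + 6 \cdot 35\right) = 39984 - \left(-3 + 210\right) = 39984 - 207 = 39777$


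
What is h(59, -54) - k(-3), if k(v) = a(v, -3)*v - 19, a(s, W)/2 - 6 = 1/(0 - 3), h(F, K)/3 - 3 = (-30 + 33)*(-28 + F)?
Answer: 341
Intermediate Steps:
h(F, K) = -243 + 9*F (h(F, K) = 9 + 3*((-30 + 33)*(-28 + F)) = 9 + 3*(3*(-28 + F)) = 9 + 3*(-84 + 3*F) = 9 + (-252 + 9*F) = -243 + 9*F)
a(s, W) = 34/3 (a(s, W) = 12 + 2/(0 - 3) = 12 + 2/(-3) = 12 + 2*(-⅓) = 12 - ⅔ = 34/3)
k(v) = -19 + 34*v/3 (k(v) = 34*v/3 - 19 = -19 + 34*v/3)
h(59, -54) - k(-3) = (-243 + 9*59) - (-19 + (34/3)*(-3)) = (-243 + 531) - (-19 - 34) = 288 - 1*(-53) = 288 + 53 = 341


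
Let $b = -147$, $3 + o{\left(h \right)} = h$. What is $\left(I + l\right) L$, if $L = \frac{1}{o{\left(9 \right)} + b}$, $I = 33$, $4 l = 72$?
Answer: $- \frac{17}{47} \approx -0.3617$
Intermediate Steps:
$l = 18$ ($l = \frac{1}{4} \cdot 72 = 18$)
$o{\left(h \right)} = -3 + h$
$L = - \frac{1}{141}$ ($L = \frac{1}{\left(-3 + 9\right) - 147} = \frac{1}{6 - 147} = \frac{1}{-141} = - \frac{1}{141} \approx -0.0070922$)
$\left(I + l\right) L = \left(33 + 18\right) \left(- \frac{1}{141}\right) = 51 \left(- \frac{1}{141}\right) = - \frac{17}{47}$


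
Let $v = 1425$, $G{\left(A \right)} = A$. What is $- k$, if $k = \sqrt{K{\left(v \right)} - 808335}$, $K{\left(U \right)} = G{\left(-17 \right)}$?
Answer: $- 4 i \sqrt{50522} \approx - 899.08 i$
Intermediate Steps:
$K{\left(U \right)} = -17$
$k = 4 i \sqrt{50522}$ ($k = \sqrt{-17 - 808335} = \sqrt{-808352} = 4 i \sqrt{50522} \approx 899.08 i$)
$- k = - 4 i \sqrt{50522}$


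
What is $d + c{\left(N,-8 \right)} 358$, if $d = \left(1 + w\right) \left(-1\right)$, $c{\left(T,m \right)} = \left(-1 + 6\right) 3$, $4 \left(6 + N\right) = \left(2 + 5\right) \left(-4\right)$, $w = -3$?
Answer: $5372$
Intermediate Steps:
$N = -13$ ($N = -6 + \frac{\left(2 + 5\right) \left(-4\right)}{4} = -6 + \frac{7 \left(-4\right)}{4} = -6 + \frac{1}{4} \left(-28\right) = -6 - 7 = -13$)
$c{\left(T,m \right)} = 15$ ($c{\left(T,m \right)} = 5 \cdot 3 = 15$)
$d = 2$ ($d = \left(1 - 3\right) \left(-1\right) = \left(-2\right) \left(-1\right) = 2$)
$d + c{\left(N,-8 \right)} 358 = 2 + 15 \cdot 358 = 2 + 5370 = 5372$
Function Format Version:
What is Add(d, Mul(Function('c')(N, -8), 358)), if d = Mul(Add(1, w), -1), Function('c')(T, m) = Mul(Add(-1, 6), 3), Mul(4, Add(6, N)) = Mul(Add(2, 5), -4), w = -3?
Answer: 5372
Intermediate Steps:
N = -13 (N = Add(-6, Mul(Rational(1, 4), Mul(Add(2, 5), -4))) = Add(-6, Mul(Rational(1, 4), Mul(7, -4))) = Add(-6, Mul(Rational(1, 4), -28)) = Add(-6, -7) = -13)
Function('c')(T, m) = 15 (Function('c')(T, m) = Mul(5, 3) = 15)
d = 2 (d = Mul(Add(1, -3), -1) = Mul(-2, -1) = 2)
Add(d, Mul(Function('c')(N, -8), 358)) = Add(2, Mul(15, 358)) = Add(2, 5370) = 5372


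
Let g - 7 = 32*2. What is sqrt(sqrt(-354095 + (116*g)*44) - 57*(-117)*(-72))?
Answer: sqrt(-480168 + 3*sqrt(921)) ≈ 692.88*I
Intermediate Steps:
g = 71 (g = 7 + 32*2 = 7 + 64 = 71)
sqrt(sqrt(-354095 + (116*g)*44) - 57*(-117)*(-72)) = sqrt(sqrt(-354095 + (116*71)*44) - 57*(-117)*(-72)) = sqrt(sqrt(-354095 + 8236*44) + 6669*(-72)) = sqrt(sqrt(-354095 + 362384) - 480168) = sqrt(sqrt(8289) - 480168) = sqrt(3*sqrt(921) - 480168) = sqrt(-480168 + 3*sqrt(921))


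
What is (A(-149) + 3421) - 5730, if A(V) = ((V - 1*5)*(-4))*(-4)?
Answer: -4773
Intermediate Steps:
A(V) = -80 + 16*V (A(V) = ((V - 5)*(-4))*(-4) = ((-5 + V)*(-4))*(-4) = (20 - 4*V)*(-4) = -80 + 16*V)
(A(-149) + 3421) - 5730 = ((-80 + 16*(-149)) + 3421) - 5730 = ((-80 - 2384) + 3421) - 5730 = (-2464 + 3421) - 5730 = 957 - 5730 = -4773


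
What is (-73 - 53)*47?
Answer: -5922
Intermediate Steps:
(-73 - 53)*47 = -126*47 = -5922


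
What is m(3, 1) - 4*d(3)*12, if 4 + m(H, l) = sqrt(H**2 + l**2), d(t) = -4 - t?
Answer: 332 + sqrt(10) ≈ 335.16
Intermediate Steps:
m(H, l) = -4 + sqrt(H**2 + l**2)
m(3, 1) - 4*d(3)*12 = (-4 + sqrt(3**2 + 1**2)) - 4*(-4 - 1*3)*12 = (-4 + sqrt(9 + 1)) - 4*(-4 - 3)*12 = (-4 + sqrt(10)) - 4*(-7)*12 = (-4 + sqrt(10)) + 28*12 = (-4 + sqrt(10)) + 336 = 332 + sqrt(10)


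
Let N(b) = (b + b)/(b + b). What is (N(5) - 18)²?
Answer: 289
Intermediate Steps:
N(b) = 1 (N(b) = (2*b)/((2*b)) = (2*b)*(1/(2*b)) = 1)
(N(5) - 18)² = (1 - 18)² = (-17)² = 289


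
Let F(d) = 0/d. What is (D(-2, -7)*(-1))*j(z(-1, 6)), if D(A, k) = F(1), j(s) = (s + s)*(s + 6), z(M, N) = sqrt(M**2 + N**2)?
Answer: 0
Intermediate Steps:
j(s) = 2*s*(6 + s) (j(s) = (2*s)*(6 + s) = 2*s*(6 + s))
F(d) = 0
D(A, k) = 0
(D(-2, -7)*(-1))*j(z(-1, 6)) = (0*(-1))*(2*sqrt((-1)**2 + 6**2)*(6 + sqrt((-1)**2 + 6**2))) = 0*(2*sqrt(1 + 36)*(6 + sqrt(1 + 36))) = 0*(2*sqrt(37)*(6 + sqrt(37))) = 0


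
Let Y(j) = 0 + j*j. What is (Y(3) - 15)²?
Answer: 36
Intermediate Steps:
Y(j) = j² (Y(j) = 0 + j² = j²)
(Y(3) - 15)² = (3² - 15)² = (9 - 15)² = (-6)² = 36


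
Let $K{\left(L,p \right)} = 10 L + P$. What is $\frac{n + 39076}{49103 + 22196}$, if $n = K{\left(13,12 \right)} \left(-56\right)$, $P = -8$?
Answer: $\frac{32244}{71299} \approx 0.45224$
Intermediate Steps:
$K{\left(L,p \right)} = -8 + 10 L$ ($K{\left(L,p \right)} = 10 L - 8 = -8 + 10 L$)
$n = -6832$ ($n = \left(-8 + 10 \cdot 13\right) \left(-56\right) = \left(-8 + 130\right) \left(-56\right) = 122 \left(-56\right) = -6832$)
$\frac{n + 39076}{49103 + 22196} = \frac{-6832 + 39076}{49103 + 22196} = \frac{32244}{71299}$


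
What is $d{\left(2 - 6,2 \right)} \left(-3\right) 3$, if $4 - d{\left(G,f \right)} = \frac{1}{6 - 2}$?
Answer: $- \frac{135}{4} \approx -33.75$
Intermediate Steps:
$d{\left(G,f \right)} = \frac{15}{4}$ ($d{\left(G,f \right)} = 4 - \frac{1}{6 - 2} = 4 - \frac{1}{4} = \frac{15}{4}$)
$d{\left(2 - 6,2 \right)} \left(-3\right) 3 = \frac{15}{4} \left(-3\right) 3 = \left(- \frac{45}{4}\right) 3 = - \frac{135}{4}$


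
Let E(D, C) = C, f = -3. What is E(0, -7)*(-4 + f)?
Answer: 49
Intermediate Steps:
E(0, -7)*(-4 + f) = -7*(-4 - 3) = -7*(-7) = 49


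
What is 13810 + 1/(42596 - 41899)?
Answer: 9625571/697 ≈ 13810.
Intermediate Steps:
13810 + 1/(42596 - 41899) = 13810 + 1/697 = 9625571/697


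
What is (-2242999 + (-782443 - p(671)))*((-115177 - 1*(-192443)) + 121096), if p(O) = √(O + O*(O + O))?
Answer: -600132726004 - 198362*√901153 ≈ -6.0032e+11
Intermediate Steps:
p(O) = √(O + 2*O²) (p(O) = √(O + O*(2*O)) = √(O + 2*O²))
(-2242999 + (-782443 - p(671)))*((-115177 - 1*(-192443)) + 121096) = (-2242999 + (-782443 - √(671*(1 + 2*671))))*((-115177 - 1*(-192443)) + 121096) = (-2242999 + (-782443 - √(671*(1 + 1342))))*((-115177 + 192443) + 121096) = (-2242999 + (-782443 - √(671*1343)))*(77266 + 121096) = (-2242999 + (-782443 - √901153))*198362 = (-3025442 - √901153)*198362 = -600132726004 - 198362*√901153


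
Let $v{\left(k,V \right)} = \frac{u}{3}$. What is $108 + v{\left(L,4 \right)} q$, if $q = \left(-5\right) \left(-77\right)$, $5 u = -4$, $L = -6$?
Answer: $\frac{16}{3} \approx 5.3333$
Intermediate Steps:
$u = - \frac{4}{5}$ ($u = \frac{1}{5} \left(-4\right) = - \frac{4}{5} \approx -0.8$)
$v{\left(k,V \right)} = - \frac{4}{15}$ ($v{\left(k,V \right)} = - \frac{4}{5 \cdot 3} = \left(- \frac{4}{5}\right) \frac{1}{3} = - \frac{4}{15}$)
$q = 385$
$108 + v{\left(L,4 \right)} q = 108 - \frac{308}{3} = \frac{16}{3}$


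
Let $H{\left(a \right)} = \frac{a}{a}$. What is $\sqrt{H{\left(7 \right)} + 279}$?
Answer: $2 \sqrt{70} \approx 16.733$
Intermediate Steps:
$H{\left(a \right)} = 1$
$\sqrt{H{\left(7 \right)} + 279} = \sqrt{1 + 279} = \sqrt{280} = 2 \sqrt{70}$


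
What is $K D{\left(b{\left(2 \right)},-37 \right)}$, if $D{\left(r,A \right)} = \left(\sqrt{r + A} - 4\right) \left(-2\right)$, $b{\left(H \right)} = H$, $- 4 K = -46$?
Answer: $92 - 23 i \sqrt{35} \approx 92.0 - 136.07 i$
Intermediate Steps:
$K = \frac{23}{2}$ ($K = \left(- \frac{1}{4}\right) \left(-46\right) = \frac{23}{2} \approx 11.5$)
$D{\left(r,A \right)} = 8 - 2 \sqrt{A + r}$ ($D{\left(r,A \right)} = \left(\sqrt{A + r} - 4\right) \left(-2\right) = \left(-4 + \sqrt{A + r}\right) \left(-2\right) = 8 - 2 \sqrt{A + r}$)
$K D{\left(b{\left(2 \right)},-37 \right)} = \frac{23 \left(8 - 2 \sqrt{-37 + 2}\right)}{2} = \frac{23 \left(8 - 2 \sqrt{-35}\right)}{2} = \frac{23 \left(8 - 2 i \sqrt{35}\right)}{2} = 92 - 23 i \sqrt{35}$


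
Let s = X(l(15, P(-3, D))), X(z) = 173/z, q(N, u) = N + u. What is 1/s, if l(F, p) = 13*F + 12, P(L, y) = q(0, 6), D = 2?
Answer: 207/173 ≈ 1.1965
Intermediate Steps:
P(L, y) = 6 (P(L, y) = 0 + 6 = 6)
l(F, p) = 12 + 13*F
s = 173/207 (s = 173/(12 + 13*15) = 173/(12 + 195) = 173/207 ≈ 0.83575)
1/s = 1/(173/207) = 207/173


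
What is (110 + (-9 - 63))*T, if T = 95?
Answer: 3610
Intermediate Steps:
(110 + (-9 - 63))*T = (110 + (-9 - 63))*95 = (110 - 72)*95 = 38*95 = 3610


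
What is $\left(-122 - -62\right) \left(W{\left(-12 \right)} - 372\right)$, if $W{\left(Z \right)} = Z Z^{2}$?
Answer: $126000$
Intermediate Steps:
$W{\left(Z \right)} = Z^{3}$
$\left(-122 - -62\right) \left(W{\left(-12 \right)} - 372\right) = \left(-122 - -62\right) \left(\left(-12\right)^{3} - 372\right) = \left(-122 + 62\right) \left(-1728 - 372\right) = \left(-60\right) \left(-2100\right) = 126000$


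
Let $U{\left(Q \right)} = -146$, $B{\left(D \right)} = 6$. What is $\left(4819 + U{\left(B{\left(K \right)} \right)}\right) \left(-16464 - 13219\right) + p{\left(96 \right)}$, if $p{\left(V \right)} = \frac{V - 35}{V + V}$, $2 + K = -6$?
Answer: $- \frac{26632062467}{192} \approx -1.3871 \cdot 10^{8}$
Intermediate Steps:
$K = -8$ ($K = -2 - 6 = -8$)
$p{\left(V \right)} = \frac{-35 + V}{2 V}$
$\left(4819 + U{\left(B{\left(K \right)} \right)}\right) \left(-16464 - 13219\right) + p{\left(96 \right)} = \left(4819 - 146\right) \left(-16464 - 13219\right) + \frac{-35 + 96}{2 \cdot 96} = 4673 \left(-29683\right) + \frac{1}{2} \cdot \frac{1}{96} \cdot 61 = -138708659 + \frac{61}{192} = - \frac{26632062467}{192}$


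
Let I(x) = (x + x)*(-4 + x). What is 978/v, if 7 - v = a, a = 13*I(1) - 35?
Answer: 163/20 ≈ 8.1500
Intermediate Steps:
I(x) = 2*x*(-4 + x) (I(x) = (2*x)*(-4 + x) = 2*x*(-4 + x))
a = -113 (a = 13*(2*1*(-4 + 1)) - 35 = 13*(2*1*(-3)) - 35 = 13*(-6) - 35 = -78 - 35 = -113)
v = 120 (v = 7 - 1*(-113) = 7 + 113 = 120)
978/v = 978/120 = 978*(1/120) = 163/20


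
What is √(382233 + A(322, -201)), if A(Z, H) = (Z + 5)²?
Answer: √489162 ≈ 699.40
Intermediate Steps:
A(Z, H) = (5 + Z)²
√(382233 + A(322, -201)) = √(382233 + (5 + 322)²) = √(382233 + 327²) = √(382233 + 106929) = √489162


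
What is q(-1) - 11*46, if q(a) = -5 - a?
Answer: -510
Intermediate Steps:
q(-1) - 11*46 = (-5 - 1*(-1)) - 11*46 = (-5 + 1) - 506 = -4 - 506 = -510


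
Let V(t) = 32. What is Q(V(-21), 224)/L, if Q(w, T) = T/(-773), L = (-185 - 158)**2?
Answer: -32/12991811 ≈ -2.4631e-6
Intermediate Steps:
L = 117649 (L = (-343)**2 = 117649)
Q(w, T) = -T/773 (Q(w, T) = T*(-1/773) = -T/773)
Q(V(-21), 224)/L = -1/773*224/117649 = -224/773*1/117649 = -32/12991811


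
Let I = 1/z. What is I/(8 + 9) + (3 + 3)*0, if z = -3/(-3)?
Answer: 1/17 ≈ 0.058824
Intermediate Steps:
z = 1 (z = -3*(-⅓) = 1)
I = 1 (I = 1/1 = 1)
I/(8 + 9) + (3 + 3)*0 = 1/(8 + 9) + (3 + 3)*0 = 1/17 + 6*0 = (1/17)*1 + 0 = 1/17 + 0 = 1/17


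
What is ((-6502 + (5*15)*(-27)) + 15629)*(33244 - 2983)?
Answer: 214913622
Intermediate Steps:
((-6502 + (5*15)*(-27)) + 15629)*(33244 - 2983) = ((-6502 + 75*(-27)) + 15629)*30261 = ((-6502 - 2025) + 15629)*30261 = (-8527 + 15629)*30261 = 7102*30261 = 214913622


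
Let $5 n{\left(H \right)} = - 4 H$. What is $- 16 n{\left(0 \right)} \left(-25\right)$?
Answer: $0$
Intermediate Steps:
$n{\left(H \right)} = - \frac{4 H}{5}$ ($n{\left(H \right)} = \frac{\left(-4\right) H}{5} = - \frac{4 H}{5}$)
$- 16 n{\left(0 \right)} \left(-25\right) = - 16 \left(\left(- \frac{4}{5}\right) 0\right) \left(-25\right) = \left(-16\right) 0 \left(-25\right) = 0 \left(-25\right) = 0$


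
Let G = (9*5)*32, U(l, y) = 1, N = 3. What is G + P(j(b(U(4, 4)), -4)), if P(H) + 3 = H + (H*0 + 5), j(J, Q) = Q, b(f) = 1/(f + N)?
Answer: 1438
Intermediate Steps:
G = 1440 (G = 45*32 = 1440)
b(f) = 1/(3 + f) (b(f) = 1/(f + 3) = 1/(3 + f))
P(H) = 2 + H (P(H) = -3 + (H + (H*0 + 5)) = -3 + (H + (0 + 5)) = -3 + (H + 5) = -3 + (5 + H) = 2 + H)
G + P(j(b(U(4, 4)), -4)) = 1440 + (2 - 4) = 1440 - 2 = 1438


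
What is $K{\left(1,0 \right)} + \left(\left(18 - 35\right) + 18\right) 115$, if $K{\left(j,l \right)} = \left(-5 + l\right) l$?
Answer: $115$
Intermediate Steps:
$K{\left(j,l \right)} = l \left(-5 + l\right)$
$K{\left(1,0 \right)} + \left(\left(18 - 35\right) + 18\right) 115 = 0 \left(-5 + 0\right) + \left(\left(18 - 35\right) + 18\right) 115 = 0 \left(-5\right) + \left(-17 + 18\right) 115 = 0 + 1 \cdot 115 = 0 + 115 = 115$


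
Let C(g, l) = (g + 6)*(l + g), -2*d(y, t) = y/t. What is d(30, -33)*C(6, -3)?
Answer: 180/11 ≈ 16.364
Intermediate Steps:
d(y, t) = -y/(2*t)
C(g, l) = (6 + g)*(g + l)
d(30, -33)*C(6, -3) = (-½*30/(-33))*(6² + 6*6 + 6*(-3) + 6*(-3)) = (-½*30*(-1/33))*(36 + 36 - 18 - 18) = (5/11)*36 = 180/11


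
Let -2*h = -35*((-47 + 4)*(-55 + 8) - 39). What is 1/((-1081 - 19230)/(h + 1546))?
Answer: -36231/20311 ≈ -1.7838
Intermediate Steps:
h = 34685 (h = -(-35)*((-47 + 4)*(-55 + 8) - 39)/2 = -(-35)*(-43*(-47) - 39)/2 = -(-35)*(2021 - 39)/2 = -(-35)*1982/2 = -1/2*(-69370) = 34685)
1/((-1081 - 19230)/(h + 1546)) = 1/((-1081 - 19230)/(34685 + 1546)) = 1/(-20311/36231) = -36231/20311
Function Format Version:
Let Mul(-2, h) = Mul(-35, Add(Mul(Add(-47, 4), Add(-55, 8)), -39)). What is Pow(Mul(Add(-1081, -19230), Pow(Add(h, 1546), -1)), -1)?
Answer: Rational(-36231, 20311) ≈ -1.7838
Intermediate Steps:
h = 34685 (h = Mul(Rational(-1, 2), Mul(-35, Add(Mul(Add(-47, 4), Add(-55, 8)), -39))) = Mul(Rational(-1, 2), Mul(-35, Add(Mul(-43, -47), -39))) = Mul(Rational(-1, 2), Mul(-35, Add(2021, -39))) = Mul(Rational(-1, 2), Mul(-35, 1982)) = Mul(Rational(-1, 2), -69370) = 34685)
Pow(Mul(Add(-1081, -19230), Pow(Add(h, 1546), -1)), -1) = Pow(Mul(Add(-1081, -19230), Pow(Add(34685, 1546), -1)), -1) = Pow(Mul(-20311, Pow(36231, -1)), -1) = Pow(Mul(-20311, Rational(1, 36231)), -1) = Pow(Rational(-20311, 36231), -1) = Rational(-36231, 20311)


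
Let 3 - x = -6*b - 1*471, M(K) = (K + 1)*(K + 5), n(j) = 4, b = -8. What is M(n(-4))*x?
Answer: 19170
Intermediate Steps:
M(K) = (1 + K)*(5 + K)
x = 426 (x = 3 - (-6*(-8) - 1*471) = 3 - (-1*(-48) - 471) = 3 - (48 - 471) = 3 - 1*(-423) = 3 + 423 = 426)
M(n(-4))*x = (5 + 4² + 6*4)*426 = (5 + 16 + 24)*426 = 45*426 = 19170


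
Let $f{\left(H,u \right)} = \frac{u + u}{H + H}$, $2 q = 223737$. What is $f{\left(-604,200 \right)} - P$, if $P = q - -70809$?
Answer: $- \frac{55168705}{302} \approx -1.8268 \cdot 10^{5}$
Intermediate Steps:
$q = \frac{223737}{2}$ ($q = \frac{1}{2} \cdot 223737 = \frac{223737}{2} \approx 1.1187 \cdot 10^{5}$)
$f{\left(H,u \right)} = \frac{u}{H}$ ($f{\left(H,u \right)} = \frac{2 u}{2 H} = 2 u \frac{1}{2 H} = \frac{u}{H}$)
$P = \frac{365355}{2}$ ($P = \frac{223737}{2} - -70809 = \frac{223737}{2} + 70809 = \frac{365355}{2} \approx 1.8268 \cdot 10^{5}$)
$f{\left(-604,200 \right)} - P = \frac{200}{-604} - \frac{365355}{2} = 200 \left(- \frac{1}{604}\right) - \frac{365355}{2} = - \frac{50}{151} - \frac{365355}{2} = - \frac{55168705}{302}$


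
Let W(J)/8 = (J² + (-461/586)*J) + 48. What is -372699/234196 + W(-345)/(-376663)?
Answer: -106646663580273/25846399608764 ≈ -4.1262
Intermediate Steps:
W(J) = 384 + 8*J² - 1844*J/293 (W(J) = 8*((J² + (-461/586)*J) + 48) = 8*((J² + (-461*1/586)*J) + 48) = 8*((J² - 461*J/586) + 48) = 8*(48 + J² - 461*J/586) = 384 + 8*J² - 1844*J/293)
-372699/234196 + W(-345)/(-376663) = -372699/234196 + (384 + 8*(-345)² - 1844/293*(-345))/(-376663) = -372699*1/234196 + (384 + 8*119025 + 636180/293)*(-1/376663) = -372699/234196 + (384 + 952200 + 636180/293)*(-1/376663) = -372699/234196 + (279743292/293)*(-1/376663) = -372699/234196 - 279743292/110362259 = -106646663580273/25846399608764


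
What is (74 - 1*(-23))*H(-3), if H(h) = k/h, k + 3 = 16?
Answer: -1261/3 ≈ -420.33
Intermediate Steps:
k = 13 (k = -3 + 16 = 13)
H(h) = 13/h
(74 - 1*(-23))*H(-3) = (74 - 1*(-23))*(13/(-3)) = (74 + 23)*(13*(-1/3)) = 97*(-13/3) = -1261/3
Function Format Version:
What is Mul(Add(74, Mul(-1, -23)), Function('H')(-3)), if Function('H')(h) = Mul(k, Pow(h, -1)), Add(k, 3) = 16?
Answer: Rational(-1261, 3) ≈ -420.33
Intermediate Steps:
k = 13 (k = Add(-3, 16) = 13)
Function('H')(h) = Mul(13, Pow(h, -1))
Mul(Add(74, Mul(-1, -23)), Function('H')(-3)) = Mul(Add(74, Mul(-1, -23)), Mul(13, Pow(-3, -1))) = Mul(Add(74, 23), Mul(13, Rational(-1, 3))) = Mul(97, Rational(-13, 3)) = Rational(-1261, 3)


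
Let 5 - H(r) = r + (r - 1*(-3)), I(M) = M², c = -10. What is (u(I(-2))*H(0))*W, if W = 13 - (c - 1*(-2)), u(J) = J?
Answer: 168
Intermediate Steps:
H(r) = 2 - 2*r (H(r) = 5 - (r + (r - 1*(-3))) = 5 - (r + (r + 3)) = 5 - (r + (3 + r)) = 5 - (3 + 2*r) = 5 + (-3 - 2*r) = 2 - 2*r)
W = 21 (W = 13 - (-10 - 1*(-2)) = 13 - (-10 + 2) = 13 - 1*(-8) = 13 + 8 = 21)
(u(I(-2))*H(0))*W = ((-2)²*(2 - 2*0))*21 = (4*(2 + 0))*21 = (4*2)*21 = 8*21 = 168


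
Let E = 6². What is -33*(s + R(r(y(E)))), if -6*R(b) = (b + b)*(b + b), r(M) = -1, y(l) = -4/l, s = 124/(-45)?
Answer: 1694/15 ≈ 112.93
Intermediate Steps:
E = 36
s = -124/45 (s = 124*(-1/45) = -124/45 ≈ -2.7556)
R(b) = -2*b²/3 (R(b) = -(b + b)*(b + b)/6 = -2*b*2*b/6 = -2*b²/3)
-33*(s + R(r(y(E)))) = -33*(-124/45 - ⅔*(-1)²) = -33*(-124/45 - ⅔*1) = -33*(-124/45 - ⅔) = -33*(-154/45) = 1694/15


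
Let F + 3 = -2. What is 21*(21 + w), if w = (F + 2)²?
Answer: 630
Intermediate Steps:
F = -5 (F = -3 - 2 = -5)
w = 9 (w = (-5 + 2)² = (-3)² = 9)
21*(21 + w) = 21*(21 + 9) = 21*30 = 630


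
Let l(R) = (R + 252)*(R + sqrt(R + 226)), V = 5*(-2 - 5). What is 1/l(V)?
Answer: -5/32054 - sqrt(191)/224378 ≈ -0.00021758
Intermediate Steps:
V = -35 (V = 5*(-7) = -35)
l(R) = (252 + R)*(R + sqrt(226 + R))
1/l(V) = 1/((-35)**2 + 252*(-35) + 252*sqrt(226 - 35) - 35*sqrt(226 - 35)) = 1/(1225 - 8820 + 252*sqrt(191) - 35*sqrt(191)) = 1/(-7595 + 217*sqrt(191))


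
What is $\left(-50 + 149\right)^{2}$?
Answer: $9801$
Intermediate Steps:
$\left(-50 + 149\right)^{2} = 99^{2} = 9801$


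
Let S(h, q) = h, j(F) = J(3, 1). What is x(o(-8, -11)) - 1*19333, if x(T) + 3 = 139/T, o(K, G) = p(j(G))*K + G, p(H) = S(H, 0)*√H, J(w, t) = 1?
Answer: -367523/19 ≈ -19343.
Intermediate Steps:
j(F) = 1
p(H) = H^(3/2) (p(H) = H*√H = H^(3/2))
o(K, G) = G + K (o(K, G) = 1^(3/2)*K + G = 1*K + G = K + G = G + K)
x(T) = -3 + 139/T
x(o(-8, -11)) - 1*19333 = (-3 + 139/(-11 - 8)) - 1*19333 = (-3 + 139/(-19)) - 19333 = (-3 + 139*(-1/19)) - 19333 = (-3 - 139/19) - 19333 = -196/19 - 19333 = -367523/19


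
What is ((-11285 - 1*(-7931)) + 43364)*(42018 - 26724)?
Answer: 611912940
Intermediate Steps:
((-11285 - 1*(-7931)) + 43364)*(42018 - 26724) = ((-11285 + 7931) + 43364)*15294 = (-3354 + 43364)*15294 = 40010*15294 = 611912940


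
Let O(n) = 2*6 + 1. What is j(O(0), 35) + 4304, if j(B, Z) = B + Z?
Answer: 4352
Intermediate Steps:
O(n) = 13 (O(n) = 12 + 1 = 13)
j(O(0), 35) + 4304 = (13 + 35) + 4304 = 48 + 4304 = 4352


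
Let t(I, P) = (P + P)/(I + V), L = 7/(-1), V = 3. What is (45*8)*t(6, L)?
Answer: -560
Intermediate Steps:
L = -7 (L = 7*(-1) = -7)
t(I, P) = 2*P/(3 + I) (t(I, P) = (P + P)/(I + 3) = (2*P)/(3 + I) = 2*P/(3 + I))
(45*8)*t(6, L) = (45*8)*(2*(-7)/(3 + 6)) = 360*(2*(-7)/9) = 360*(2*(-7)*(⅑)) = 360*(-14/9) = -560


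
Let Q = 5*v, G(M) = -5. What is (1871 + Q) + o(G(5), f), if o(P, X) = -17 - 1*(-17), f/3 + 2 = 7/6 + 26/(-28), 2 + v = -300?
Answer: 361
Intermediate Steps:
v = -302 (v = -2 - 300 = -302)
f = -37/7 (f = -6 + 3*(7/6 + 26/(-28)) = -6 + 3*(7*(1/6) + 26*(-1/28)) = -6 + 3*(7/6 - 13/14) = -6 + 3*(5/21) = -6 + 5/7 = -37/7 ≈ -5.2857)
o(P, X) = 0 (o(P, X) = -17 + 17 = 0)
Q = -1510 (Q = 5*(-302) = -1510)
(1871 + Q) + o(G(5), f) = (1871 - 1510) + 0 = 361 + 0 = 361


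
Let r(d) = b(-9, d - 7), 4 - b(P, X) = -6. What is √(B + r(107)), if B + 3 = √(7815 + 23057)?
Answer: √(7 + 2*√7718) ≈ 13.517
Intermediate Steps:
b(P, X) = 10 (b(P, X) = 4 - 1*(-6) = 4 + 6 = 10)
r(d) = 10
B = -3 + 2*√7718 (B = -3 + √(7815 + 23057) = -3 + √30872 = -3 + 2*√7718 ≈ 172.70)
√(B + r(107)) = √((-3 + 2*√7718) + 10) = √(7 + 2*√7718)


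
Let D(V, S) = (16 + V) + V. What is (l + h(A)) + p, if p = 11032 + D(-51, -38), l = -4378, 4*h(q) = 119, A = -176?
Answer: 26391/4 ≈ 6597.8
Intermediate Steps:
D(V, S) = 16 + 2*V
h(q) = 119/4 (h(q) = (¼)*119 = 119/4)
p = 10946 (p = 11032 + (16 + 2*(-51)) = 11032 + (16 - 102) = 11032 - 86 = 10946)
(l + h(A)) + p = (-4378 + 119/4) + 10946 = -17393/4 + 10946 = 26391/4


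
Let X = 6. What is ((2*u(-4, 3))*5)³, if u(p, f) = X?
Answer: 216000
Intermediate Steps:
u(p, f) = 6
((2*u(-4, 3))*5)³ = ((2*6)*5)³ = (12*5)³ = 60³ = 216000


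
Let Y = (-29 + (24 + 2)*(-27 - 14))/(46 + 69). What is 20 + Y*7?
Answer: -1073/23 ≈ -46.652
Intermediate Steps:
Y = -219/23 (Y = (-29 + 26*(-41))/115 = (-29 - 1066)*(1/115) = -1095*1/115 = -219/23 ≈ -9.5217)
20 + Y*7 = 20 - 219/23*7 = 20 - 1533/23 = -1073/23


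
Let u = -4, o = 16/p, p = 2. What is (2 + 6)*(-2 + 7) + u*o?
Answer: 8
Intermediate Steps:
o = 8 (o = 16/2 = 16*(½) = 8)
(2 + 6)*(-2 + 7) + u*o = (2 + 6)*(-2 + 7) - 4*8 = 8*5 - 32 = 40 - 32 = 8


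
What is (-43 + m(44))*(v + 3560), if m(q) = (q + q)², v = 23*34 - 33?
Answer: 33183609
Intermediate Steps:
v = 749 (v = 782 - 33 = 749)
m(q) = 4*q² (m(q) = (2*q)² = 4*q²)
(-43 + m(44))*(v + 3560) = (-43 + 4*44²)*(749 + 3560) = (-43 + 4*1936)*4309 = (-43 + 7744)*4309 = 7701*4309 = 33183609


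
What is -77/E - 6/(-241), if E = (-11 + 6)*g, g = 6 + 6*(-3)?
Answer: -18197/14460 ≈ -1.2584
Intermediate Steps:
g = -12 (g = 6 - 18 = -12)
E = 60 (E = (-11 + 6)*(-12) = -5*(-12) = 60)
-77/E - 6/(-241) = -77/60 - 6/(-241) = -77*1/60 - 6*(-1/241) = -77/60 + 6/241 = -18197/14460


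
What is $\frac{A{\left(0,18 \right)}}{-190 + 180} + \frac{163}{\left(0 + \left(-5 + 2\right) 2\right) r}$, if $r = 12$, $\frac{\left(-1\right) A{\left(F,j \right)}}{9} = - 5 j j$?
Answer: $- \frac{105139}{72} \approx -1460.3$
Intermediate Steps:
$A{\left(F,j \right)} = 45 j^{2}$ ($A{\left(F,j \right)} = - 9 - 5 j j = - 9 \left(- 5 j^{2}\right) = 45 j^{2}$)
$\frac{A{\left(0,18 \right)}}{-190 + 180} + \frac{163}{\left(0 + \left(-5 + 2\right) 2\right) r} = \frac{45 \cdot 18^{2}}{-190 + 180} + \frac{163}{\left(0 + \left(-5 + 2\right) 2\right) 12} = \frac{45 \cdot 324}{-10} + \frac{163}{\left(0 - 6\right) 12} = 14580 \left(- \frac{1}{10}\right) + \frac{163}{\left(0 - 6\right) 12} = -1458 + \frac{163}{\left(-6\right) 12} = -1458 + \frac{163}{-72} = -1458 + 163 \left(- \frac{1}{72}\right) = -1458 - \frac{163}{72} = - \frac{105139}{72}$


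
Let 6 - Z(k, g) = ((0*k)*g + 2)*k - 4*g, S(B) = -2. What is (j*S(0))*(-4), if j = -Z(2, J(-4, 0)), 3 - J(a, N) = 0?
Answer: -112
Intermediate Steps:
J(a, N) = 3 (J(a, N) = 3 - 1*0 = 3 + 0 = 3)
Z(k, g) = 6 - 2*k + 4*g (Z(k, g) = 6 - (((0*k)*g + 2)*k - 4*g) = 6 - ((0*g + 2)*k - 4*g) = 6 - ((0 + 2)*k - 4*g) = 6 - (2*k - 4*g) = 6 - (-4*g + 2*k) = 6 + (-2*k + 4*g) = 6 - 2*k + 4*g)
j = -14 (j = -(6 - 2*2 + 4*3) = -(6 - 4 + 12) = -1*14 = -14)
(j*S(0))*(-4) = -14*(-2)*(-4) = 28*(-4) = -112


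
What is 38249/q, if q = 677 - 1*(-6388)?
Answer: 38249/7065 ≈ 5.4139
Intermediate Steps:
q = 7065 (q = 677 + 6388 = 7065)
38249/q = 38249/7065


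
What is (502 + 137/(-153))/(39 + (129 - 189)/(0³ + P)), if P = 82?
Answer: 3143429/240057 ≈ 13.095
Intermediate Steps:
(502 + 137/(-153))/(39 + (129 - 189)/(0³ + P)) = (502 + 137/(-153))/(39 + (129 - 189)/(0³ + 82)) = (502 + 137*(-1/153))/(39 - 60/(0 + 82)) = (502 - 137/153)/(39 - 60/82) = 76669/(153*(39 - 60*1/82)) = 76669/(153*(39 - 30/41)) = 76669/(153*(1569/41)) = (76669/153)*(41/1569) = 3143429/240057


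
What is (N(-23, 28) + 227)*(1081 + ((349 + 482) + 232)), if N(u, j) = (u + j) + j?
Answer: 557440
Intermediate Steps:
N(u, j) = u + 2*j (N(u, j) = (j + u) + j = u + 2*j)
(N(-23, 28) + 227)*(1081 + ((349 + 482) + 232)) = ((-23 + 2*28) + 227)*(1081 + ((349 + 482) + 232)) = ((-23 + 56) + 227)*(1081 + (831 + 232)) = (33 + 227)*(1081 + 1063) = 260*2144 = 557440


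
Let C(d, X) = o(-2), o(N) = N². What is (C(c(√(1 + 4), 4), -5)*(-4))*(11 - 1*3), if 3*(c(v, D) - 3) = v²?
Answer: -128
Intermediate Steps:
c(v, D) = 3 + v²/3
C(d, X) = 4 (C(d, X) = (-2)² = 4)
(C(c(√(1 + 4), 4), -5)*(-4))*(11 - 1*3) = (4*(-4))*(11 - 1*3) = -16*(11 - 3) = -16*8 = -128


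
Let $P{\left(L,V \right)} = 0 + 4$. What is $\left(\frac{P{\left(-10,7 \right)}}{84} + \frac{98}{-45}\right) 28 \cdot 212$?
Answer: $- \frac{569008}{45} \approx -12645.0$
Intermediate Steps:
$P{\left(L,V \right)} = 4$
$\left(\frac{P{\left(-10,7 \right)}}{84} + \frac{98}{-45}\right) 28 \cdot 212 = \left(\frac{4}{84} + \frac{98}{-45}\right) 28 \cdot 212 = \left(4 \cdot \frac{1}{84} + 98 \left(- \frac{1}{45}\right)\right) 28 \cdot 212 = \left(\frac{1}{21} - \frac{98}{45}\right) 28 \cdot 212 = \left(- \frac{671}{315}\right) 28 \cdot 212 = \left(- \frac{2684}{45}\right) 212 = - \frac{569008}{45}$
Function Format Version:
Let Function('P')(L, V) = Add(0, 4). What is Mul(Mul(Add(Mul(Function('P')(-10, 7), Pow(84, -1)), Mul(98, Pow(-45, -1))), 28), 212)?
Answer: Rational(-569008, 45) ≈ -12645.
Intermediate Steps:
Function('P')(L, V) = 4
Mul(Mul(Add(Mul(Function('P')(-10, 7), Pow(84, -1)), Mul(98, Pow(-45, -1))), 28), 212) = Mul(Mul(Add(Mul(4, Pow(84, -1)), Mul(98, Pow(-45, -1))), 28), 212) = Mul(Mul(Add(Mul(4, Rational(1, 84)), Mul(98, Rational(-1, 45))), 28), 212) = Mul(Mul(Add(Rational(1, 21), Rational(-98, 45)), 28), 212) = Mul(Mul(Rational(-671, 315), 28), 212) = Mul(Rational(-2684, 45), 212) = Rational(-569008, 45)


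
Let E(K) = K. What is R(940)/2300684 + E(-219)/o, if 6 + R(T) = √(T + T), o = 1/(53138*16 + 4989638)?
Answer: -1471202607885711/1150342 + √470/1150342 ≈ -1.2789e+9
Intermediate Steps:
o = 1/5839846 (o = 1/(850208 + 4989638) = 1/5839846 ≈ 1.7124e-7)
R(T) = -6 + √2*√T (R(T) = -6 + √(T + T) = -6 + √(2*T) = -6 + √2*√T)
R(940)/2300684 + E(-219)/o = (-6 + √2*√940)/2300684 - 219/1/5839846 = (-6 + √2*(2*√235))*(1/2300684) - 219*5839846 = (-6 + 2*√470)*(1/2300684) - 1278926274 = (-3/1150342 + √470/1150342) - 1278926274 = -1471202607885711/1150342 + √470/1150342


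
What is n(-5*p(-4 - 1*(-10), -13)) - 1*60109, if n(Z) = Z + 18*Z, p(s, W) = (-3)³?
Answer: -57544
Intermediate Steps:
p(s, W) = -27
n(Z) = 19*Z
n(-5*p(-4 - 1*(-10), -13)) - 1*60109 = 19*(-5*(-27)) - 1*60109 = 19*135 - 60109 = 2565 - 60109 = -57544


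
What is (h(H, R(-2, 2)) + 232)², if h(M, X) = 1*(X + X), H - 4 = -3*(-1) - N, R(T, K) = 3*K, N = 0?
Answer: 59536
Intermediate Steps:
H = 7 (H = 4 + (-3*(-1) - 1*0) = 4 + (3 + 0) = 4 + 3 = 7)
h(M, X) = 2*X (h(M, X) = 1*(2*X) = 2*X)
(h(H, R(-2, 2)) + 232)² = (2*(3*2) + 232)² = (2*6 + 232)² = (12 + 232)² = 244² = 59536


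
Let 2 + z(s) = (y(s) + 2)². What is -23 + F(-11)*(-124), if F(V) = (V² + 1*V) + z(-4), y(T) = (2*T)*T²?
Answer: -1982039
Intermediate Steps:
y(T) = 2*T³
z(s) = -2 + (2 + 2*s³)² (z(s) = -2 + (2*s³ + 2)² = -2 + (2 + 2*s³)²)
F(V) = 15874 + V + V² (F(V) = (V² + 1*V) + (-2 + 4*(1 + (-4)³)²) = (V² + V) + (-2 + 4*(1 - 64)²) = (V + V²) + (-2 + 4*(-63)²) = (V + V²) + (-2 + 4*3969) = (V + V²) + (-2 + 15876) = (V + V²) + 15874 = 15874 + V + V²)
-23 + F(-11)*(-124) = -23 + (15874 - 11 + (-11)²)*(-124) = -23 + (15874 - 11 + 121)*(-124) = -23 + 15984*(-124) = -23 - 1982016 = -1982039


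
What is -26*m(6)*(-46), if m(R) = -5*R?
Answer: -35880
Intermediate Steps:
-26*m(6)*(-46) = -(-130)*6*(-46) = -26*(-30)*(-46) = 780*(-46) = -35880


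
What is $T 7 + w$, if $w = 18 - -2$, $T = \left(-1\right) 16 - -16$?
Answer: $20$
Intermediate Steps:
$T = 0$ ($T = -16 + 16 = 0$)
$w = 20$ ($w = 18 + 2 = 20$)
$T 7 + w = 0 \cdot 7 + 20 = 0 + 20 = 20$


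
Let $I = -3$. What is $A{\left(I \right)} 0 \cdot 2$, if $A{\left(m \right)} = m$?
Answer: $0$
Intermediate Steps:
$A{\left(I \right)} 0 \cdot 2 = \left(-3\right) 0 \cdot 2 = 0 \cdot 2 = 0$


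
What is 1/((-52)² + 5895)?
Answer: 1/8599 ≈ 0.00011629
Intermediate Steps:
1/((-52)² + 5895) = 1/(2704 + 5895) = 1/8599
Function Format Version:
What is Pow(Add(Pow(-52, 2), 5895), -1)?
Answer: Rational(1, 8599) ≈ 0.00011629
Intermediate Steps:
Pow(Add(Pow(-52, 2), 5895), -1) = Pow(Add(2704, 5895), -1) = Pow(8599, -1) = Rational(1, 8599)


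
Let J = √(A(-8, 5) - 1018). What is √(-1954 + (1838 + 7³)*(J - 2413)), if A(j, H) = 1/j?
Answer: √(-21058828 + 6543*I*√1810)/2 ≈ 15.165 + 2294.5*I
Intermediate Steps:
J = 3*I*√1810/4 (J = √(1/(-8) - 1018) = √(-⅛ - 1018) = √(-8145/8) = 3*I*√1810/4 ≈ 31.908*I)
√(-1954 + (1838 + 7³)*(J - 2413)) = √(-1954 + (1838 + 7³)*(3*I*√1810/4 - 2413)) = √(-1954 + (1838 + 343)*(-2413 + 3*I*√1810/4)) = √(-1954 + 2181*(-2413 + 3*I*√1810/4)) = √(-1954 + (-5262753 + 6543*I*√1810/4)) = √(-5264707 + 6543*I*√1810/4)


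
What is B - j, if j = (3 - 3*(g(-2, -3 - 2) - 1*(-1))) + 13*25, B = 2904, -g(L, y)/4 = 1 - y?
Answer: 2507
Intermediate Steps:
g(L, y) = -4 + 4*y (g(L, y) = -4*(1 - y) = -4 + 4*y)
j = 397 (j = (3 - 3*((-4 + 4*(-3 - 2)) - 1*(-1))) + 13*25 = (3 - 3*((-4 + 4*(-5)) + 1)) + 325 = (3 - 3*((-4 - 20) + 1)) + 325 = (3 - 3*(-24 + 1)) + 325 = (3 - 3*(-23)) + 325 = (3 + 69) + 325 = 72 + 325 = 397)
B - j = 2904 - 1*397 = 2904 - 397 = 2507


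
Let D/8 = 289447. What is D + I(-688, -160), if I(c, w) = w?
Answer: 2315416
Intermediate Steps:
D = 2315576 (D = 8*289447 = 2315576)
D + I(-688, -160) = 2315576 - 160 = 2315416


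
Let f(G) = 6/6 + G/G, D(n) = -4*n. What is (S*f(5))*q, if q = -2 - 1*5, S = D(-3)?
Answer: -168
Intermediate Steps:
S = 12 (S = -4*(-3) = 12)
f(G) = 2 (f(G) = 6*(1/6) + 1 = 1 + 1 = 2)
q = -7 (q = -2 - 5 = -7)
(S*f(5))*q = (12*2)*(-7) = 24*(-7) = -168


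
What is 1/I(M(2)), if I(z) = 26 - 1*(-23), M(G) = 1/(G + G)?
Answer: 1/49 ≈ 0.020408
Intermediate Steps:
M(G) = 1/(2*G)
I(z) = 49 (I(z) = 26 + 23 = 49)
1/I(M(2)) = 1/49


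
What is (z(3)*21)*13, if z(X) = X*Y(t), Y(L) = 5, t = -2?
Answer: 4095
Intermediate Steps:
z(X) = 5*X (z(X) = X*5 = 5*X)
(z(3)*21)*13 = ((5*3)*21)*13 = (15*21)*13 = 315*13 = 4095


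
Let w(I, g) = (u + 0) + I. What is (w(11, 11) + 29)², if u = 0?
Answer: 1600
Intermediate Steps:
w(I, g) = I (w(I, g) = (0 + 0) + I = 0 + I = I)
(w(11, 11) + 29)² = (11 + 29)² = 40² = 1600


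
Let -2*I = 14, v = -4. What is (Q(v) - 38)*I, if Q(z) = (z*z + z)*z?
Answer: 602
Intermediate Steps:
Q(z) = z*(z + z**2) (Q(z) = (z**2 + z)*z = (z + z**2)*z = z*(z + z**2))
I = -7 (I = -1/2*14 = -7)
(Q(v) - 38)*I = ((-4)**2*(1 - 4) - 38)*(-7) = (16*(-3) - 38)*(-7) = (-48 - 38)*(-7) = -86*(-7) = 602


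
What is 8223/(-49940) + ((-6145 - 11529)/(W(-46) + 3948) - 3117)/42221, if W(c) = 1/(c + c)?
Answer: -36544501651013/153168981543820 ≈ -0.23859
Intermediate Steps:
W(c) = 1/(2*c)
8223/(-49940) + ((-6145 - 11529)/(W(-46) + 3948) - 3117)/42221 = 8223/(-49940) + ((-6145 - 11529)/((1/2)/(-46) + 3948) - 3117)/42221 = 8223*(-1/49940) + (-17674/((1/2)*(-1/46) + 3948) - 3117)*(1/42221) = -8223/49940 + (-17674/(-1/92 + 3948) - 3117)*(1/42221) = -8223/49940 + (-17674/363215/92 - 3117)*(1/42221) = -8223/49940 + (-17674*92/363215 - 3117)*(1/42221) = -8223/49940 + (-1626008/363215 - 3117)*(1/42221) = -8223/49940 - 1133767163/363215*1/42221 = -8223/49940 - 1133767163/15335300515 = -36544501651013/153168981543820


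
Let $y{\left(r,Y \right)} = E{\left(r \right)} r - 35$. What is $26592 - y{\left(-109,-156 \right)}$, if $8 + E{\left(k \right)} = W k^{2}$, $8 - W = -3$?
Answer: $14271074$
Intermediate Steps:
$W = 11$ ($W = 8 - -3 = 8 + 3 = 11$)
$E{\left(k \right)} = -8 + 11 k^{2}$
$y{\left(r,Y \right)} = -35 + r \left(-8 + 11 r^{2}\right)$ ($y{\left(r,Y \right)} = \left(-8 + 11 r^{2}\right) r - 35 = r \left(-8 + 11 r^{2}\right) - 35 = -35 + r \left(-8 + 11 r^{2}\right)$)
$26592 - y{\left(-109,-156 \right)} = 26592 - \left(-35 - 109 \left(-8 + 11 \left(-109\right)^{2}\right)\right) = 26592 - \left(-35 - 109 \left(-8 + 11 \cdot 11881\right)\right) = 26592 - \left(-35 - 109 \left(-8 + 130691\right)\right) = 26592 - \left(-35 - 14244447\right) = 26592 - -14244482 = 26592 + 14244482 = 14271074$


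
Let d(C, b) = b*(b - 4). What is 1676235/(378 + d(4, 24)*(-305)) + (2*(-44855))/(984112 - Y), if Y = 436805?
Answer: -310171594255/26639620918 ≈ -11.643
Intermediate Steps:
d(C, b) = b*(-4 + b)
1676235/(378 + d(4, 24)*(-305)) + (2*(-44855))/(984112 - Y) = 1676235/(378 + (24*(-4 + 24))*(-305)) + (2*(-44855))/(984112 - 1*436805) = 1676235/(378 + (24*20)*(-305)) - 89710/(984112 - 436805) = 1676235/(378 + 480*(-305)) - 89710/547307 = 1676235/(378 - 146400) - 89710*1/547307 = 1676235/(-146022) - 89710/547307 = 1676235*(-1/146022) - 89710/547307 = -558745/48674 - 89710/547307 = -310171594255/26639620918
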